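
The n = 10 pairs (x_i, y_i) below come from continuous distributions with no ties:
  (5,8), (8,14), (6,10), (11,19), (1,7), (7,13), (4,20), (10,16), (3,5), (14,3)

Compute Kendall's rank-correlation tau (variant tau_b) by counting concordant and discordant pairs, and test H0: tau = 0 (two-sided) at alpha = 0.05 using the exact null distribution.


Step 1: Enumerate the 45 unordered pairs (i,j) with i<j and classify each by sign(x_j-x_i) * sign(y_j-y_i).
  (1,2):dx=+3,dy=+6->C; (1,3):dx=+1,dy=+2->C; (1,4):dx=+6,dy=+11->C; (1,5):dx=-4,dy=-1->C
  (1,6):dx=+2,dy=+5->C; (1,7):dx=-1,dy=+12->D; (1,8):dx=+5,dy=+8->C; (1,9):dx=-2,dy=-3->C
  (1,10):dx=+9,dy=-5->D; (2,3):dx=-2,dy=-4->C; (2,4):dx=+3,dy=+5->C; (2,5):dx=-7,dy=-7->C
  (2,6):dx=-1,dy=-1->C; (2,7):dx=-4,dy=+6->D; (2,8):dx=+2,dy=+2->C; (2,9):dx=-5,dy=-9->C
  (2,10):dx=+6,dy=-11->D; (3,4):dx=+5,dy=+9->C; (3,5):dx=-5,dy=-3->C; (3,6):dx=+1,dy=+3->C
  (3,7):dx=-2,dy=+10->D; (3,8):dx=+4,dy=+6->C; (3,9):dx=-3,dy=-5->C; (3,10):dx=+8,dy=-7->D
  (4,5):dx=-10,dy=-12->C; (4,6):dx=-4,dy=-6->C; (4,7):dx=-7,dy=+1->D; (4,8):dx=-1,dy=-3->C
  (4,9):dx=-8,dy=-14->C; (4,10):dx=+3,dy=-16->D; (5,6):dx=+6,dy=+6->C; (5,7):dx=+3,dy=+13->C
  (5,8):dx=+9,dy=+9->C; (5,9):dx=+2,dy=-2->D; (5,10):dx=+13,dy=-4->D; (6,7):dx=-3,dy=+7->D
  (6,8):dx=+3,dy=+3->C; (6,9):dx=-4,dy=-8->C; (6,10):dx=+7,dy=-10->D; (7,8):dx=+6,dy=-4->D
  (7,9):dx=-1,dy=-15->C; (7,10):dx=+10,dy=-17->D; (8,9):dx=-7,dy=-11->C; (8,10):dx=+4,dy=-13->D
  (9,10):dx=+11,dy=-2->D
Step 2: C = 29, D = 16, total pairs = 45.
Step 3: tau = (C - D)/(n(n-1)/2) = (29 - 16)/45 = 0.288889.
Step 4: Exact two-sided p-value (enumerate n! = 3628800 permutations of y under H0): p = 0.291248.
Step 5: alpha = 0.05. fail to reject H0.

tau_b = 0.2889 (C=29, D=16), p = 0.291248, fail to reject H0.


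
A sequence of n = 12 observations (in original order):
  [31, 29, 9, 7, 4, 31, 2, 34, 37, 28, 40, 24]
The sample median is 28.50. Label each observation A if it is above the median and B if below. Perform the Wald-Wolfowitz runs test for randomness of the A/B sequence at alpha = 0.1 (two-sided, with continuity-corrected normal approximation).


Step 1: Compute median = 28.50; label A = above, B = below.
Labels in order: AABBBABAABAB  (n_A = 6, n_B = 6)
Step 2: Count runs R = 8.
Step 3: Under H0 (random ordering), E[R] = 2*n_A*n_B/(n_A+n_B) + 1 = 2*6*6/12 + 1 = 7.0000.
        Var[R] = 2*n_A*n_B*(2*n_A*n_B - n_A - n_B) / ((n_A+n_B)^2 * (n_A+n_B-1)) = 4320/1584 = 2.7273.
        SD[R] = 1.6514.
Step 4: Continuity-corrected z = (R - 0.5 - E[R]) / SD[R] = (8 - 0.5 - 7.0000) / 1.6514 = 0.3028.
Step 5: Two-sided p-value via normal approximation = 2*(1 - Phi(|z|)) = 0.762069.
Step 6: alpha = 0.1. fail to reject H0.

R = 8, z = 0.3028, p = 0.762069, fail to reject H0.


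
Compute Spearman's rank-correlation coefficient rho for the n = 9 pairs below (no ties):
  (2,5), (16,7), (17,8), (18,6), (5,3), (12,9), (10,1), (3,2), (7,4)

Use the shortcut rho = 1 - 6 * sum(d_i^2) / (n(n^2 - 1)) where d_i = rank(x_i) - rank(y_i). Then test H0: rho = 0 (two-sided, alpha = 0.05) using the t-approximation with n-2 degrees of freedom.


Step 1: Rank x and y separately (midranks; no ties here).
rank(x): 2->1, 16->7, 17->8, 18->9, 5->3, 12->6, 10->5, 3->2, 7->4
rank(y): 5->5, 7->7, 8->8, 6->6, 3->3, 9->9, 1->1, 2->2, 4->4
Step 2: d_i = R_x(i) - R_y(i); compute d_i^2.
  (1-5)^2=16, (7-7)^2=0, (8-8)^2=0, (9-6)^2=9, (3-3)^2=0, (6-9)^2=9, (5-1)^2=16, (2-2)^2=0, (4-4)^2=0
sum(d^2) = 50.
Step 3: rho = 1 - 6*50 / (9*(9^2 - 1)) = 1 - 300/720 = 0.583333.
Step 4: Under H0, t = rho * sqrt((n-2)/(1-rho^2)) = 1.9001 ~ t(7).
Step 5: Two-sided p-value from the t-distribution with 7 df = 0.099186.
Step 6: alpha = 0.05. fail to reject H0.

rho = 0.5833, p = 0.099186, fail to reject H0 at alpha = 0.05.


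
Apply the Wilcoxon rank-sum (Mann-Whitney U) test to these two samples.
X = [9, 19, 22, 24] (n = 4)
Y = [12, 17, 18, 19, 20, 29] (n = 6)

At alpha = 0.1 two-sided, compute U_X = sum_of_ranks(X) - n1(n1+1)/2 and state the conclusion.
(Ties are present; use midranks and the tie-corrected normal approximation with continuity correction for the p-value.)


Step 1: Combine and sort all 10 observations; assign midranks.
sorted (value, group): (9,X), (12,Y), (17,Y), (18,Y), (19,X), (19,Y), (20,Y), (22,X), (24,X), (29,Y)
ranks: 9->1, 12->2, 17->3, 18->4, 19->5.5, 19->5.5, 20->7, 22->8, 24->9, 29->10
Step 2: Rank sum for X: R1 = 1 + 5.5 + 8 + 9 = 23.5.
Step 3: U_X = R1 - n1(n1+1)/2 = 23.5 - 4*5/2 = 23.5 - 10 = 13.5.
       U_Y = n1*n2 - U_X = 24 - 13.5 = 10.5.
Step 4: Ties are present, so use the tie-corrected normal approximation (with continuity correction) for the p-value.
Step 5: p-value = 0.830664; compare to alpha = 0.1. fail to reject H0.

U_X = 13.5, p = 0.830664, fail to reject H0 at alpha = 0.1.


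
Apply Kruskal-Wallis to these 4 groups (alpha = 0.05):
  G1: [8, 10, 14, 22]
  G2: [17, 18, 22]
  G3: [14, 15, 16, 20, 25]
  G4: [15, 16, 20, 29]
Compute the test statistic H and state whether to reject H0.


Step 1: Combine all N = 16 observations and assign midranks.
sorted (value, group, rank): (8,G1,1), (10,G1,2), (14,G1,3.5), (14,G3,3.5), (15,G3,5.5), (15,G4,5.5), (16,G3,7.5), (16,G4,7.5), (17,G2,9), (18,G2,10), (20,G3,11.5), (20,G4,11.5), (22,G1,13.5), (22,G2,13.5), (25,G3,15), (29,G4,16)
Step 2: Sum ranks within each group.
R_1 = 20 (n_1 = 4)
R_2 = 32.5 (n_2 = 3)
R_3 = 43 (n_3 = 5)
R_4 = 40.5 (n_4 = 4)
Step 3: H = 12/(N(N+1)) * sum(R_i^2/n_i) - 3(N+1)
     = 12/(16*17) * (20^2/4 + 32.5^2/3 + 43^2/5 + 40.5^2/4) - 3*17
     = 0.044118 * 1231.95 - 51
     = 3.350551.
Step 4: Ties present; correction factor C = 1 - 30/(16^3 - 16) = 0.992647. Corrected H = 3.350551 / 0.992647 = 3.375370.
Step 5: Under H0, H ~ chi^2(3); p-value = 0.337290.
Step 6: alpha = 0.05. fail to reject H0.

H = 3.3754, df = 3, p = 0.337290, fail to reject H0.


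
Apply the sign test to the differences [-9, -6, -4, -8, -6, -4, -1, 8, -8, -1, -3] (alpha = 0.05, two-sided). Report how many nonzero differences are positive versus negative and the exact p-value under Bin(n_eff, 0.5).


Step 1: Discard zero differences. Original n = 11; n_eff = number of nonzero differences = 11.
Nonzero differences (with sign): -9, -6, -4, -8, -6, -4, -1, +8, -8, -1, -3
Step 2: Count signs: positive = 1, negative = 10.
Step 3: Under H0: P(positive) = 0.5, so the number of positives S ~ Bin(11, 0.5).
Step 4: Two-sided exact p-value = sum of Bin(11,0.5) probabilities at or below the observed probability = 0.011719.
Step 5: alpha = 0.05. reject H0.

n_eff = 11, pos = 1, neg = 10, p = 0.011719, reject H0.


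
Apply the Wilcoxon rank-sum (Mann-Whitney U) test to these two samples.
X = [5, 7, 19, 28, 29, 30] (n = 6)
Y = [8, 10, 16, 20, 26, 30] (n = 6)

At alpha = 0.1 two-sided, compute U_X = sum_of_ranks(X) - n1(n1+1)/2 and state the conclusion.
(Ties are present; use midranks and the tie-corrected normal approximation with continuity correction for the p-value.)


Step 1: Combine and sort all 12 observations; assign midranks.
sorted (value, group): (5,X), (7,X), (8,Y), (10,Y), (16,Y), (19,X), (20,Y), (26,Y), (28,X), (29,X), (30,X), (30,Y)
ranks: 5->1, 7->2, 8->3, 10->4, 16->5, 19->6, 20->7, 26->8, 28->9, 29->10, 30->11.5, 30->11.5
Step 2: Rank sum for X: R1 = 1 + 2 + 6 + 9 + 10 + 11.5 = 39.5.
Step 3: U_X = R1 - n1(n1+1)/2 = 39.5 - 6*7/2 = 39.5 - 21 = 18.5.
       U_Y = n1*n2 - U_X = 36 - 18.5 = 17.5.
Step 4: Ties are present, so use the tie-corrected normal approximation (with continuity correction) for the p-value.
Step 5: p-value = 1.000000; compare to alpha = 0.1. fail to reject H0.

U_X = 18.5, p = 1.000000, fail to reject H0 at alpha = 0.1.


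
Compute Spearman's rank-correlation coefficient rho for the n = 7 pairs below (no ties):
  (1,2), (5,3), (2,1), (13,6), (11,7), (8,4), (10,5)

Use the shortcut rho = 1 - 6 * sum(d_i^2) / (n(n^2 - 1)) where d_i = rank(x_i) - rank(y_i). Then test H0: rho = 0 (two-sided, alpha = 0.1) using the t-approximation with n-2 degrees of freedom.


Step 1: Rank x and y separately (midranks; no ties here).
rank(x): 1->1, 5->3, 2->2, 13->7, 11->6, 8->4, 10->5
rank(y): 2->2, 3->3, 1->1, 6->6, 7->7, 4->4, 5->5
Step 2: d_i = R_x(i) - R_y(i); compute d_i^2.
  (1-2)^2=1, (3-3)^2=0, (2-1)^2=1, (7-6)^2=1, (6-7)^2=1, (4-4)^2=0, (5-5)^2=0
sum(d^2) = 4.
Step 3: rho = 1 - 6*4 / (7*(7^2 - 1)) = 1 - 24/336 = 0.928571.
Step 4: Under H0, t = rho * sqrt((n-2)/(1-rho^2)) = 5.5943 ~ t(5).
Step 5: Two-sided p-value from the t-distribution with 5 df = 0.002519.
Step 6: alpha = 0.1. reject H0.

rho = 0.9286, p = 0.002519, reject H0 at alpha = 0.1.


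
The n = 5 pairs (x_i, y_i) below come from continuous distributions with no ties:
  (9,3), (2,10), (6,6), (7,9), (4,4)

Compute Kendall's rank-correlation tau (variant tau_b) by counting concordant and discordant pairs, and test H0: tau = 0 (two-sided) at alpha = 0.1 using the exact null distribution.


Step 1: Enumerate the 10 unordered pairs (i,j) with i<j and classify each by sign(x_j-x_i) * sign(y_j-y_i).
  (1,2):dx=-7,dy=+7->D; (1,3):dx=-3,dy=+3->D; (1,4):dx=-2,dy=+6->D; (1,5):dx=-5,dy=+1->D
  (2,3):dx=+4,dy=-4->D; (2,4):dx=+5,dy=-1->D; (2,5):dx=+2,dy=-6->D; (3,4):dx=+1,dy=+3->C
  (3,5):dx=-2,dy=-2->C; (4,5):dx=-3,dy=-5->C
Step 2: C = 3, D = 7, total pairs = 10.
Step 3: tau = (C - D)/(n(n-1)/2) = (3 - 7)/10 = -0.400000.
Step 4: Exact two-sided p-value (enumerate n! = 120 permutations of y under H0): p = 0.483333.
Step 5: alpha = 0.1. fail to reject H0.

tau_b = -0.4000 (C=3, D=7), p = 0.483333, fail to reject H0.


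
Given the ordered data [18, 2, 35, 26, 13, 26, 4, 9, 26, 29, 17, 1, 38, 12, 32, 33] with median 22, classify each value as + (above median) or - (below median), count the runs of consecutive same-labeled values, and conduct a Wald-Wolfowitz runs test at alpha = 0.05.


Step 1: Compute median = 22; label A = above, B = below.
Labels in order: BBAABABBAABBABAA  (n_A = 8, n_B = 8)
Step 2: Count runs R = 10.
Step 3: Under H0 (random ordering), E[R] = 2*n_A*n_B/(n_A+n_B) + 1 = 2*8*8/16 + 1 = 9.0000.
        Var[R] = 2*n_A*n_B*(2*n_A*n_B - n_A - n_B) / ((n_A+n_B)^2 * (n_A+n_B-1)) = 14336/3840 = 3.7333.
        SD[R] = 1.9322.
Step 4: Continuity-corrected z = (R - 0.5 - E[R]) / SD[R] = (10 - 0.5 - 9.0000) / 1.9322 = 0.2588.
Step 5: Two-sided p-value via normal approximation = 2*(1 - Phi(|z|)) = 0.795809.
Step 6: alpha = 0.05. fail to reject H0.

R = 10, z = 0.2588, p = 0.795809, fail to reject H0.


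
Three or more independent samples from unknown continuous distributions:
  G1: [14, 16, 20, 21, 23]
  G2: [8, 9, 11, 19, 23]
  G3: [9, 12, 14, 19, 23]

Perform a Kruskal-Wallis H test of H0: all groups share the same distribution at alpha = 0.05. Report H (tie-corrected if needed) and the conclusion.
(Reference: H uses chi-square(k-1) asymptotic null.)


Step 1: Combine all N = 15 observations and assign midranks.
sorted (value, group, rank): (8,G2,1), (9,G2,2.5), (9,G3,2.5), (11,G2,4), (12,G3,5), (14,G1,6.5), (14,G3,6.5), (16,G1,8), (19,G2,9.5), (19,G3,9.5), (20,G1,11), (21,G1,12), (23,G1,14), (23,G2,14), (23,G3,14)
Step 2: Sum ranks within each group.
R_1 = 51.5 (n_1 = 5)
R_2 = 31 (n_2 = 5)
R_3 = 37.5 (n_3 = 5)
Step 3: H = 12/(N(N+1)) * sum(R_i^2/n_i) - 3(N+1)
     = 12/(15*16) * (51.5^2/5 + 31^2/5 + 37.5^2/5) - 3*16
     = 0.050000 * 1003.9 - 48
     = 2.195000.
Step 4: Ties present; correction factor C = 1 - 42/(15^3 - 15) = 0.987500. Corrected H = 2.195000 / 0.987500 = 2.222785.
Step 5: Under H0, H ~ chi^2(2); p-value = 0.329100.
Step 6: alpha = 0.05. fail to reject H0.

H = 2.2228, df = 2, p = 0.329100, fail to reject H0.


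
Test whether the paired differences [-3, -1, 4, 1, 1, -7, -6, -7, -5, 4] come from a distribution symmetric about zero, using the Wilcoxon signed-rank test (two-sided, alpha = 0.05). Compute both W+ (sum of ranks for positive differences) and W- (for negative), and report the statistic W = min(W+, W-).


Step 1: Drop any zero differences (none here) and take |d_i|.
|d| = [3, 1, 4, 1, 1, 7, 6, 7, 5, 4]
Step 2: Midrank |d_i| (ties get averaged ranks).
ranks: |3|->4, |1|->2, |4|->5.5, |1|->2, |1|->2, |7|->9.5, |6|->8, |7|->9.5, |5|->7, |4|->5.5
Step 3: Attach original signs; sum ranks with positive sign and with negative sign.
W+ = 5.5 + 2 + 2 + 5.5 = 15
W- = 4 + 2 + 9.5 + 8 + 9.5 + 7 = 40
(Check: W+ + W- = 55 should equal n(n+1)/2 = 55.)
Step 4: Test statistic W = min(W+, W-) = 15.
Step 5: Ties in |d|, so use the tie-corrected normal approximation.
        E[W] = n(n+1)/4 = 10*11/4 = 27.5.
        Tie groups: |d|=1 (t=3), |d|=4 (t=2), |d|=7 (t=2); sum(t^3 - t) = 36.
        Var[W] = n(n+1)(2n+1)/24 - sum(t^3-t)/48 = 2310/24 - 36/48 = 95.5.
        z = (W - E[W]) / sqrt(Var[W]) = (15 - 27.5) / 9.7724 = -1.2791.
        Two-sided p = 2*Phi(z) = 0.200858.
Step 6: alpha = 0.05. fail to reject H0.

W+ = 15, W- = 40, W = min = 15, p = 0.200858, fail to reject H0.


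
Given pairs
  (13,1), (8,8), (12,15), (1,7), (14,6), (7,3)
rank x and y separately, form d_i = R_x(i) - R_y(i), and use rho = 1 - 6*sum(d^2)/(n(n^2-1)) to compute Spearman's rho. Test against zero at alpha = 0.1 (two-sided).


Step 1: Rank x and y separately (midranks; no ties here).
rank(x): 13->5, 8->3, 12->4, 1->1, 14->6, 7->2
rank(y): 1->1, 8->5, 15->6, 7->4, 6->3, 3->2
Step 2: d_i = R_x(i) - R_y(i); compute d_i^2.
  (5-1)^2=16, (3-5)^2=4, (4-6)^2=4, (1-4)^2=9, (6-3)^2=9, (2-2)^2=0
sum(d^2) = 42.
Step 3: rho = 1 - 6*42 / (6*(6^2 - 1)) = 1 - 252/210 = -0.200000.
Step 4: Under H0, t = rho * sqrt((n-2)/(1-rho^2)) = -0.4082 ~ t(4).
Step 5: Two-sided p-value from the t-distribution with 4 df = 0.704000.
Step 6: alpha = 0.1. fail to reject H0.

rho = -0.2000, p = 0.704000, fail to reject H0 at alpha = 0.1.


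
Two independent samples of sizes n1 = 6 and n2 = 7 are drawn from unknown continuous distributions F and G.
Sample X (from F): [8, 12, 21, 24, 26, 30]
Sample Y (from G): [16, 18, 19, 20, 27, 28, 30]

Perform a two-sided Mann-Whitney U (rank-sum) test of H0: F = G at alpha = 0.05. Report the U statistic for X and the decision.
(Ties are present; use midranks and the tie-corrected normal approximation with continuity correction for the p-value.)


Step 1: Combine and sort all 13 observations; assign midranks.
sorted (value, group): (8,X), (12,X), (16,Y), (18,Y), (19,Y), (20,Y), (21,X), (24,X), (26,X), (27,Y), (28,Y), (30,X), (30,Y)
ranks: 8->1, 12->2, 16->3, 18->4, 19->5, 20->6, 21->7, 24->8, 26->9, 27->10, 28->11, 30->12.5, 30->12.5
Step 2: Rank sum for X: R1 = 1 + 2 + 7 + 8 + 9 + 12.5 = 39.5.
Step 3: U_X = R1 - n1(n1+1)/2 = 39.5 - 6*7/2 = 39.5 - 21 = 18.5.
       U_Y = n1*n2 - U_X = 42 - 18.5 = 23.5.
Step 4: Ties are present, so use the tie-corrected normal approximation (with continuity correction) for the p-value.
Step 5: p-value = 0.774796; compare to alpha = 0.05. fail to reject H0.

U_X = 18.5, p = 0.774796, fail to reject H0 at alpha = 0.05.


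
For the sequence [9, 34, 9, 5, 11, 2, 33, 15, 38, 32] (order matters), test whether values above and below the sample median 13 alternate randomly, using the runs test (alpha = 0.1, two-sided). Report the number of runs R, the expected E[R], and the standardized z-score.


Step 1: Compute median = 13; label A = above, B = below.
Labels in order: BABBBBAAAA  (n_A = 5, n_B = 5)
Step 2: Count runs R = 4.
Step 3: Under H0 (random ordering), E[R] = 2*n_A*n_B/(n_A+n_B) + 1 = 2*5*5/10 + 1 = 6.0000.
        Var[R] = 2*n_A*n_B*(2*n_A*n_B - n_A - n_B) / ((n_A+n_B)^2 * (n_A+n_B-1)) = 2000/900 = 2.2222.
        SD[R] = 1.4907.
Step 4: Continuity-corrected z = (R + 0.5 - E[R]) / SD[R] = (4 + 0.5 - 6.0000) / 1.4907 = -1.0062.
Step 5: Two-sided p-value via normal approximation = 2*(1 - Phi(|z|)) = 0.314305.
Step 6: alpha = 0.1. fail to reject H0.

R = 4, z = -1.0062, p = 0.314305, fail to reject H0.


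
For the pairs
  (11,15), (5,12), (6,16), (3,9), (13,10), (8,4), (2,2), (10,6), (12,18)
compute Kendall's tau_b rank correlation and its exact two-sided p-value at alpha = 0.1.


Step 1: Enumerate the 36 unordered pairs (i,j) with i<j and classify each by sign(x_j-x_i) * sign(y_j-y_i).
  (1,2):dx=-6,dy=-3->C; (1,3):dx=-5,dy=+1->D; (1,4):dx=-8,dy=-6->C; (1,5):dx=+2,dy=-5->D
  (1,6):dx=-3,dy=-11->C; (1,7):dx=-9,dy=-13->C; (1,8):dx=-1,dy=-9->C; (1,9):dx=+1,dy=+3->C
  (2,3):dx=+1,dy=+4->C; (2,4):dx=-2,dy=-3->C; (2,5):dx=+8,dy=-2->D; (2,6):dx=+3,dy=-8->D
  (2,7):dx=-3,dy=-10->C; (2,8):dx=+5,dy=-6->D; (2,9):dx=+7,dy=+6->C; (3,4):dx=-3,dy=-7->C
  (3,5):dx=+7,dy=-6->D; (3,6):dx=+2,dy=-12->D; (3,7):dx=-4,dy=-14->C; (3,8):dx=+4,dy=-10->D
  (3,9):dx=+6,dy=+2->C; (4,5):dx=+10,dy=+1->C; (4,6):dx=+5,dy=-5->D; (4,7):dx=-1,dy=-7->C
  (4,8):dx=+7,dy=-3->D; (4,9):dx=+9,dy=+9->C; (5,6):dx=-5,dy=-6->C; (5,7):dx=-11,dy=-8->C
  (5,8):dx=-3,dy=-4->C; (5,9):dx=-1,dy=+8->D; (6,7):dx=-6,dy=-2->C; (6,8):dx=+2,dy=+2->C
  (6,9):dx=+4,dy=+14->C; (7,8):dx=+8,dy=+4->C; (7,9):dx=+10,dy=+16->C; (8,9):dx=+2,dy=+12->C
Step 2: C = 25, D = 11, total pairs = 36.
Step 3: tau = (C - D)/(n(n-1)/2) = (25 - 11)/36 = 0.388889.
Step 4: Exact two-sided p-value (enumerate n! = 362880 permutations of y under H0): p = 0.180181.
Step 5: alpha = 0.1. fail to reject H0.

tau_b = 0.3889 (C=25, D=11), p = 0.180181, fail to reject H0.


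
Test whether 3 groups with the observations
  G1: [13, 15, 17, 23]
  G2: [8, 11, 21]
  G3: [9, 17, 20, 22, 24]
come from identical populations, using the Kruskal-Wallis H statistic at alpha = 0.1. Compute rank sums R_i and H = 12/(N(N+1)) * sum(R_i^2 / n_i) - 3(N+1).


Step 1: Combine all N = 12 observations and assign midranks.
sorted (value, group, rank): (8,G2,1), (9,G3,2), (11,G2,3), (13,G1,4), (15,G1,5), (17,G1,6.5), (17,G3,6.5), (20,G3,8), (21,G2,9), (22,G3,10), (23,G1,11), (24,G3,12)
Step 2: Sum ranks within each group.
R_1 = 26.5 (n_1 = 4)
R_2 = 13 (n_2 = 3)
R_3 = 38.5 (n_3 = 5)
Step 3: H = 12/(N(N+1)) * sum(R_i^2/n_i) - 3(N+1)
     = 12/(12*13) * (26.5^2/4 + 13^2/3 + 38.5^2/5) - 3*13
     = 0.076923 * 528.346 - 39
     = 1.641987.
Step 4: Ties present; correction factor C = 1 - 6/(12^3 - 12) = 0.996503. Corrected H = 1.641987 / 0.996503 = 1.647749.
Step 5: Under H0, H ~ chi^2(2); p-value = 0.438729.
Step 6: alpha = 0.1. fail to reject H0.

H = 1.6477, df = 2, p = 0.438729, fail to reject H0.


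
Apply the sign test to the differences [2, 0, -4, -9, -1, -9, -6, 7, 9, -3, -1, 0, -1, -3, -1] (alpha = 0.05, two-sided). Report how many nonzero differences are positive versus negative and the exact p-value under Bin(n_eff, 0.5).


Step 1: Discard zero differences. Original n = 15; n_eff = number of nonzero differences = 13.
Nonzero differences (with sign): +2, -4, -9, -1, -9, -6, +7, +9, -3, -1, -1, -3, -1
Step 2: Count signs: positive = 3, negative = 10.
Step 3: Under H0: P(positive) = 0.5, so the number of positives S ~ Bin(13, 0.5).
Step 4: Two-sided exact p-value = sum of Bin(13,0.5) probabilities at or below the observed probability = 0.092285.
Step 5: alpha = 0.05. fail to reject H0.

n_eff = 13, pos = 3, neg = 10, p = 0.092285, fail to reject H0.


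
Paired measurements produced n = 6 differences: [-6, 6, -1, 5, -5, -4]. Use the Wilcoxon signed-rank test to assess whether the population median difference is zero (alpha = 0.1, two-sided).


Step 1: Drop any zero differences (none here) and take |d_i|.
|d| = [6, 6, 1, 5, 5, 4]
Step 2: Midrank |d_i| (ties get averaged ranks).
ranks: |6|->5.5, |6|->5.5, |1|->1, |5|->3.5, |5|->3.5, |4|->2
Step 3: Attach original signs; sum ranks with positive sign and with negative sign.
W+ = 5.5 + 3.5 = 9
W- = 5.5 + 1 + 3.5 + 2 = 12
(Check: W+ + W- = 21 should equal n(n+1)/2 = 21.)
Step 4: Test statistic W = min(W+, W-) = 9.
Step 5: Ties in |d|, so use the tie-corrected normal approximation.
        E[W] = n(n+1)/4 = 6*7/4 = 10.5.
        Tie groups: |d|=5 (t=2), |d|=6 (t=2); sum(t^3 - t) = 12.
        Var[W] = n(n+1)(2n+1)/24 - sum(t^3-t)/48 = 546/24 - 12/48 = 22.5.
        z = (W - E[W]) / sqrt(Var[W]) = (9 - 10.5) / 4.7434 = -0.3162.
        Two-sided p = 2*Phi(z) = 0.751830.
Step 6: alpha = 0.1. fail to reject H0.

W+ = 9, W- = 12, W = min = 9, p = 0.751830, fail to reject H0.


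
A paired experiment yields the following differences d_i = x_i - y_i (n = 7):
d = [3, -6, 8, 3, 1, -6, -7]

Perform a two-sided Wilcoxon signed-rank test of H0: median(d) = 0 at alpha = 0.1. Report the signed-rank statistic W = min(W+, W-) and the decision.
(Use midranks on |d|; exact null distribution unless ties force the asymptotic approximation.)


Step 1: Drop any zero differences (none here) and take |d_i|.
|d| = [3, 6, 8, 3, 1, 6, 7]
Step 2: Midrank |d_i| (ties get averaged ranks).
ranks: |3|->2.5, |6|->4.5, |8|->7, |3|->2.5, |1|->1, |6|->4.5, |7|->6
Step 3: Attach original signs; sum ranks with positive sign and with negative sign.
W+ = 2.5 + 7 + 2.5 + 1 = 13
W- = 4.5 + 4.5 + 6 = 15
(Check: W+ + W- = 28 should equal n(n+1)/2 = 28.)
Step 4: Test statistic W = min(W+, W-) = 13.
Step 5: Ties in |d|, so use the tie-corrected normal approximation.
        E[W] = n(n+1)/4 = 7*8/4 = 14.
        Tie groups: |d|=3 (t=2), |d|=6 (t=2); sum(t^3 - t) = 12.
        Var[W] = n(n+1)(2n+1)/24 - sum(t^3-t)/48 = 840/24 - 12/48 = 34.75.
        z = (W - E[W]) / sqrt(Var[W]) = (13 - 14) / 5.8949 = -0.1696.
        Two-sided p = 2*Phi(z) = 0.865295.
Step 6: alpha = 0.1. fail to reject H0.

W+ = 13, W- = 15, W = min = 13, p = 0.865295, fail to reject H0.


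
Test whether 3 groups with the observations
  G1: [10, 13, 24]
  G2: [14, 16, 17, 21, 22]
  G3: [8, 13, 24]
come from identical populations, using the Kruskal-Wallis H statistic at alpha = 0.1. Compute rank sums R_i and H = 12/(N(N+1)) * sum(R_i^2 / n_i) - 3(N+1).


Step 1: Combine all N = 11 observations and assign midranks.
sorted (value, group, rank): (8,G3,1), (10,G1,2), (13,G1,3.5), (13,G3,3.5), (14,G2,5), (16,G2,6), (17,G2,7), (21,G2,8), (22,G2,9), (24,G1,10.5), (24,G3,10.5)
Step 2: Sum ranks within each group.
R_1 = 16 (n_1 = 3)
R_2 = 35 (n_2 = 5)
R_3 = 15 (n_3 = 3)
Step 3: H = 12/(N(N+1)) * sum(R_i^2/n_i) - 3(N+1)
     = 12/(11*12) * (16^2/3 + 35^2/5 + 15^2/3) - 3*12
     = 0.090909 * 405.333 - 36
     = 0.848485.
Step 4: Ties present; correction factor C = 1 - 12/(11^3 - 11) = 0.990909. Corrected H = 0.848485 / 0.990909 = 0.856269.
Step 5: Under H0, H ~ chi^2(2); p-value = 0.651724.
Step 6: alpha = 0.1. fail to reject H0.

H = 0.8563, df = 2, p = 0.651724, fail to reject H0.


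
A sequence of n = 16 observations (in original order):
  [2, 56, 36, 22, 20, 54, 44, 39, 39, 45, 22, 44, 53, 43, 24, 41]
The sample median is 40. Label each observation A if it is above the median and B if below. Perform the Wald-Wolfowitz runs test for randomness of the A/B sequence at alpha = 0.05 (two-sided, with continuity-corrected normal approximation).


Step 1: Compute median = 40; label A = above, B = below.
Labels in order: BABBBAABBABAAABA  (n_A = 8, n_B = 8)
Step 2: Count runs R = 10.
Step 3: Under H0 (random ordering), E[R] = 2*n_A*n_B/(n_A+n_B) + 1 = 2*8*8/16 + 1 = 9.0000.
        Var[R] = 2*n_A*n_B*(2*n_A*n_B - n_A - n_B) / ((n_A+n_B)^2 * (n_A+n_B-1)) = 14336/3840 = 3.7333.
        SD[R] = 1.9322.
Step 4: Continuity-corrected z = (R - 0.5 - E[R]) / SD[R] = (10 - 0.5 - 9.0000) / 1.9322 = 0.2588.
Step 5: Two-sided p-value via normal approximation = 2*(1 - Phi(|z|)) = 0.795809.
Step 6: alpha = 0.05. fail to reject H0.

R = 10, z = 0.2588, p = 0.795809, fail to reject H0.


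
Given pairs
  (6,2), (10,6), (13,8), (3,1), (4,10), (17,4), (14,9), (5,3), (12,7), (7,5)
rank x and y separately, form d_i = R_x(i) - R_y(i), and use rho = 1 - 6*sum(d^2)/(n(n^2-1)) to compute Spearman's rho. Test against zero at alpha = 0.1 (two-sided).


Step 1: Rank x and y separately (midranks; no ties here).
rank(x): 6->4, 10->6, 13->8, 3->1, 4->2, 17->10, 14->9, 5->3, 12->7, 7->5
rank(y): 2->2, 6->6, 8->8, 1->1, 10->10, 4->4, 9->9, 3->3, 7->7, 5->5
Step 2: d_i = R_x(i) - R_y(i); compute d_i^2.
  (4-2)^2=4, (6-6)^2=0, (8-8)^2=0, (1-1)^2=0, (2-10)^2=64, (10-4)^2=36, (9-9)^2=0, (3-3)^2=0, (7-7)^2=0, (5-5)^2=0
sum(d^2) = 104.
Step 3: rho = 1 - 6*104 / (10*(10^2 - 1)) = 1 - 624/990 = 0.369697.
Step 4: Under H0, t = rho * sqrt((n-2)/(1-rho^2)) = 1.1254 ~ t(8).
Step 5: Two-sided p-value from the t-distribution with 8 df = 0.293050.
Step 6: alpha = 0.1. fail to reject H0.

rho = 0.3697, p = 0.293050, fail to reject H0 at alpha = 0.1.


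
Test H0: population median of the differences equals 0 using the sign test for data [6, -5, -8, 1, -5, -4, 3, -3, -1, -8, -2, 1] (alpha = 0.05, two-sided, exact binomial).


Step 1: Discard zero differences. Original n = 12; n_eff = number of nonzero differences = 12.
Nonzero differences (with sign): +6, -5, -8, +1, -5, -4, +3, -3, -1, -8, -2, +1
Step 2: Count signs: positive = 4, negative = 8.
Step 3: Under H0: P(positive) = 0.5, so the number of positives S ~ Bin(12, 0.5).
Step 4: Two-sided exact p-value = sum of Bin(12,0.5) probabilities at or below the observed probability = 0.387695.
Step 5: alpha = 0.05. fail to reject H0.

n_eff = 12, pos = 4, neg = 8, p = 0.387695, fail to reject H0.


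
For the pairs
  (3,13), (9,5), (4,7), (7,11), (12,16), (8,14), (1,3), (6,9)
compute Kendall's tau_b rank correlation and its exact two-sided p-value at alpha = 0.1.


Step 1: Enumerate the 28 unordered pairs (i,j) with i<j and classify each by sign(x_j-x_i) * sign(y_j-y_i).
  (1,2):dx=+6,dy=-8->D; (1,3):dx=+1,dy=-6->D; (1,4):dx=+4,dy=-2->D; (1,5):dx=+9,dy=+3->C
  (1,6):dx=+5,dy=+1->C; (1,7):dx=-2,dy=-10->C; (1,8):dx=+3,dy=-4->D; (2,3):dx=-5,dy=+2->D
  (2,4):dx=-2,dy=+6->D; (2,5):dx=+3,dy=+11->C; (2,6):dx=-1,dy=+9->D; (2,7):dx=-8,dy=-2->C
  (2,8):dx=-3,dy=+4->D; (3,4):dx=+3,dy=+4->C; (3,5):dx=+8,dy=+9->C; (3,6):dx=+4,dy=+7->C
  (3,7):dx=-3,dy=-4->C; (3,8):dx=+2,dy=+2->C; (4,5):dx=+5,dy=+5->C; (4,6):dx=+1,dy=+3->C
  (4,7):dx=-6,dy=-8->C; (4,8):dx=-1,dy=-2->C; (5,6):dx=-4,dy=-2->C; (5,7):dx=-11,dy=-13->C
  (5,8):dx=-6,dy=-7->C; (6,7):dx=-7,dy=-11->C; (6,8):dx=-2,dy=-5->C; (7,8):dx=+5,dy=+6->C
Step 2: C = 20, D = 8, total pairs = 28.
Step 3: tau = (C - D)/(n(n-1)/2) = (20 - 8)/28 = 0.428571.
Step 4: Exact two-sided p-value (enumerate n! = 40320 permutations of y under H0): p = 0.178869.
Step 5: alpha = 0.1. fail to reject H0.

tau_b = 0.4286 (C=20, D=8), p = 0.178869, fail to reject H0.


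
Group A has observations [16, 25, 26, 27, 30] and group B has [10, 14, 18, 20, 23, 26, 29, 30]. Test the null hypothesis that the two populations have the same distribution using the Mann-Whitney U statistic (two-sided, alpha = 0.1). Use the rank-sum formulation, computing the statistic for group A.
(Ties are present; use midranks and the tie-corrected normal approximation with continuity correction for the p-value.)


Step 1: Combine and sort all 13 observations; assign midranks.
sorted (value, group): (10,Y), (14,Y), (16,X), (18,Y), (20,Y), (23,Y), (25,X), (26,X), (26,Y), (27,X), (29,Y), (30,X), (30,Y)
ranks: 10->1, 14->2, 16->3, 18->4, 20->5, 23->6, 25->7, 26->8.5, 26->8.5, 27->10, 29->11, 30->12.5, 30->12.5
Step 2: Rank sum for X: R1 = 3 + 7 + 8.5 + 10 + 12.5 = 41.
Step 3: U_X = R1 - n1(n1+1)/2 = 41 - 5*6/2 = 41 - 15 = 26.
       U_Y = n1*n2 - U_X = 40 - 26 = 14.
Step 4: Ties are present, so use the tie-corrected normal approximation (with continuity correction) for the p-value.
Step 5: p-value = 0.419471; compare to alpha = 0.1. fail to reject H0.

U_X = 26, p = 0.419471, fail to reject H0 at alpha = 0.1.


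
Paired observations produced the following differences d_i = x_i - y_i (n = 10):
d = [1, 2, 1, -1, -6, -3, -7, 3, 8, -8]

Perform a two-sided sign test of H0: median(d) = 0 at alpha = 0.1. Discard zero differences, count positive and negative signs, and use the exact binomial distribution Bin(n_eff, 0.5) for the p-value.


Step 1: Discard zero differences. Original n = 10; n_eff = number of nonzero differences = 10.
Nonzero differences (with sign): +1, +2, +1, -1, -6, -3, -7, +3, +8, -8
Step 2: Count signs: positive = 5, negative = 5.
Step 3: Under H0: P(positive) = 0.5, so the number of positives S ~ Bin(10, 0.5).
Step 4: Two-sided exact p-value = sum of Bin(10,0.5) probabilities at or below the observed probability = 1.000000.
Step 5: alpha = 0.1. fail to reject H0.

n_eff = 10, pos = 5, neg = 5, p = 1.000000, fail to reject H0.


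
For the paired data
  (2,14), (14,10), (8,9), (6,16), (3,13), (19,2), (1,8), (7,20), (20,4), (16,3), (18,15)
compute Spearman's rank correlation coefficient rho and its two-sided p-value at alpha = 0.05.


Step 1: Rank x and y separately (midranks; no ties here).
rank(x): 2->2, 14->7, 8->6, 6->4, 3->3, 19->10, 1->1, 7->5, 20->11, 16->8, 18->9
rank(y): 14->8, 10->6, 9->5, 16->10, 13->7, 2->1, 8->4, 20->11, 4->3, 3->2, 15->9
Step 2: d_i = R_x(i) - R_y(i); compute d_i^2.
  (2-8)^2=36, (7-6)^2=1, (6-5)^2=1, (4-10)^2=36, (3-7)^2=16, (10-1)^2=81, (1-4)^2=9, (5-11)^2=36, (11-3)^2=64, (8-2)^2=36, (9-9)^2=0
sum(d^2) = 316.
Step 3: rho = 1 - 6*316 / (11*(11^2 - 1)) = 1 - 1896/1320 = -0.436364.
Step 4: Under H0, t = rho * sqrt((n-2)/(1-rho^2)) = -1.4549 ~ t(9).
Step 5: Two-sided p-value from the t-distribution with 9 df = 0.179665.
Step 6: alpha = 0.05. fail to reject H0.

rho = -0.4364, p = 0.179665, fail to reject H0 at alpha = 0.05.


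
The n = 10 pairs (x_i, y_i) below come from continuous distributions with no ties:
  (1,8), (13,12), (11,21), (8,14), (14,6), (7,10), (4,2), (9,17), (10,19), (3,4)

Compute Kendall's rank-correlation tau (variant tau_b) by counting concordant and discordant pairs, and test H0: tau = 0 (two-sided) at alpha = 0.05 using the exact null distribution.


Step 1: Enumerate the 45 unordered pairs (i,j) with i<j and classify each by sign(x_j-x_i) * sign(y_j-y_i).
  (1,2):dx=+12,dy=+4->C; (1,3):dx=+10,dy=+13->C; (1,4):dx=+7,dy=+6->C; (1,5):dx=+13,dy=-2->D
  (1,6):dx=+6,dy=+2->C; (1,7):dx=+3,dy=-6->D; (1,8):dx=+8,dy=+9->C; (1,9):dx=+9,dy=+11->C
  (1,10):dx=+2,dy=-4->D; (2,3):dx=-2,dy=+9->D; (2,4):dx=-5,dy=+2->D; (2,5):dx=+1,dy=-6->D
  (2,6):dx=-6,dy=-2->C; (2,7):dx=-9,dy=-10->C; (2,8):dx=-4,dy=+5->D; (2,9):dx=-3,dy=+7->D
  (2,10):dx=-10,dy=-8->C; (3,4):dx=-3,dy=-7->C; (3,5):dx=+3,dy=-15->D; (3,6):dx=-4,dy=-11->C
  (3,7):dx=-7,dy=-19->C; (3,8):dx=-2,dy=-4->C; (3,9):dx=-1,dy=-2->C; (3,10):dx=-8,dy=-17->C
  (4,5):dx=+6,dy=-8->D; (4,6):dx=-1,dy=-4->C; (4,7):dx=-4,dy=-12->C; (4,8):dx=+1,dy=+3->C
  (4,9):dx=+2,dy=+5->C; (4,10):dx=-5,dy=-10->C; (5,6):dx=-7,dy=+4->D; (5,7):dx=-10,dy=-4->C
  (5,8):dx=-5,dy=+11->D; (5,9):dx=-4,dy=+13->D; (5,10):dx=-11,dy=-2->C; (6,7):dx=-3,dy=-8->C
  (6,8):dx=+2,dy=+7->C; (6,9):dx=+3,dy=+9->C; (6,10):dx=-4,dy=-6->C; (7,8):dx=+5,dy=+15->C
  (7,9):dx=+6,dy=+17->C; (7,10):dx=-1,dy=+2->D; (8,9):dx=+1,dy=+2->C; (8,10):dx=-6,dy=-13->C
  (9,10):dx=-7,dy=-15->C
Step 2: C = 31, D = 14, total pairs = 45.
Step 3: tau = (C - D)/(n(n-1)/2) = (31 - 14)/45 = 0.377778.
Step 4: Exact two-sided p-value (enumerate n! = 3628800 permutations of y under H0): p = 0.155742.
Step 5: alpha = 0.05. fail to reject H0.

tau_b = 0.3778 (C=31, D=14), p = 0.155742, fail to reject H0.


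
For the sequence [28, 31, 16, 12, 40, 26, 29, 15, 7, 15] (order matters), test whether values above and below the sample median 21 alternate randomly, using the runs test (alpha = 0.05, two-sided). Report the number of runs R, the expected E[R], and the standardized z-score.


Step 1: Compute median = 21; label A = above, B = below.
Labels in order: AABBAAABBB  (n_A = 5, n_B = 5)
Step 2: Count runs R = 4.
Step 3: Under H0 (random ordering), E[R] = 2*n_A*n_B/(n_A+n_B) + 1 = 2*5*5/10 + 1 = 6.0000.
        Var[R] = 2*n_A*n_B*(2*n_A*n_B - n_A - n_B) / ((n_A+n_B)^2 * (n_A+n_B-1)) = 2000/900 = 2.2222.
        SD[R] = 1.4907.
Step 4: Continuity-corrected z = (R + 0.5 - E[R]) / SD[R] = (4 + 0.5 - 6.0000) / 1.4907 = -1.0062.
Step 5: Two-sided p-value via normal approximation = 2*(1 - Phi(|z|)) = 0.314305.
Step 6: alpha = 0.05. fail to reject H0.

R = 4, z = -1.0062, p = 0.314305, fail to reject H0.


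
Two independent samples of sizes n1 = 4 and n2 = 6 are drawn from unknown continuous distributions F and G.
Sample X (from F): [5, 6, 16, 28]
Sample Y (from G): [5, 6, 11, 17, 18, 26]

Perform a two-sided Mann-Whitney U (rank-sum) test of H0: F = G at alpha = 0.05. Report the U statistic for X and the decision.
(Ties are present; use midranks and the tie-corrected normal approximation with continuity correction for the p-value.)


Step 1: Combine and sort all 10 observations; assign midranks.
sorted (value, group): (5,X), (5,Y), (6,X), (6,Y), (11,Y), (16,X), (17,Y), (18,Y), (26,Y), (28,X)
ranks: 5->1.5, 5->1.5, 6->3.5, 6->3.5, 11->5, 16->6, 17->7, 18->8, 26->9, 28->10
Step 2: Rank sum for X: R1 = 1.5 + 3.5 + 6 + 10 = 21.
Step 3: U_X = R1 - n1(n1+1)/2 = 21 - 4*5/2 = 21 - 10 = 11.
       U_Y = n1*n2 - U_X = 24 - 11 = 13.
Step 4: Ties are present, so use the tie-corrected normal approximation (with continuity correction) for the p-value.
Step 5: p-value = 0.914589; compare to alpha = 0.05. fail to reject H0.

U_X = 11, p = 0.914589, fail to reject H0 at alpha = 0.05.


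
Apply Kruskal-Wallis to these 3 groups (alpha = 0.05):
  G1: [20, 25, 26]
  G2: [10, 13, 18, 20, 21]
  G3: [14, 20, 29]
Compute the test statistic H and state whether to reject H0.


Step 1: Combine all N = 11 observations and assign midranks.
sorted (value, group, rank): (10,G2,1), (13,G2,2), (14,G3,3), (18,G2,4), (20,G1,6), (20,G2,6), (20,G3,6), (21,G2,8), (25,G1,9), (26,G1,10), (29,G3,11)
Step 2: Sum ranks within each group.
R_1 = 25 (n_1 = 3)
R_2 = 21 (n_2 = 5)
R_3 = 20 (n_3 = 3)
Step 3: H = 12/(N(N+1)) * sum(R_i^2/n_i) - 3(N+1)
     = 12/(11*12) * (25^2/3 + 21^2/5 + 20^2/3) - 3*12
     = 0.090909 * 429.867 - 36
     = 3.078788.
Step 4: Ties present; correction factor C = 1 - 24/(11^3 - 11) = 0.981818. Corrected H = 3.078788 / 0.981818 = 3.135802.
Step 5: Under H0, H ~ chi^2(2); p-value = 0.208482.
Step 6: alpha = 0.05. fail to reject H0.

H = 3.1358, df = 2, p = 0.208482, fail to reject H0.


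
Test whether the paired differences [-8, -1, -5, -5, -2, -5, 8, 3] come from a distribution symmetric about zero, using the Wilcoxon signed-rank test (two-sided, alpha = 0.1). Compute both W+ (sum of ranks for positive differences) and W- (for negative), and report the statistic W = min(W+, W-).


Step 1: Drop any zero differences (none here) and take |d_i|.
|d| = [8, 1, 5, 5, 2, 5, 8, 3]
Step 2: Midrank |d_i| (ties get averaged ranks).
ranks: |8|->7.5, |1|->1, |5|->5, |5|->5, |2|->2, |5|->5, |8|->7.5, |3|->3
Step 3: Attach original signs; sum ranks with positive sign and with negative sign.
W+ = 7.5 + 3 = 10.5
W- = 7.5 + 1 + 5 + 5 + 2 + 5 = 25.5
(Check: W+ + W- = 36 should equal n(n+1)/2 = 36.)
Step 4: Test statistic W = min(W+, W-) = 10.5.
Step 5: Ties in |d|, so use the tie-corrected normal approximation.
        E[W] = n(n+1)/4 = 8*9/4 = 18.
        Tie groups: |d|=5 (t=3), |d|=8 (t=2); sum(t^3 - t) = 30.
        Var[W] = n(n+1)(2n+1)/24 - sum(t^3-t)/48 = 1224/24 - 30/48 = 50.375.
        z = (W - E[W]) / sqrt(Var[W]) = (10.5 - 18) / 7.0975 = -1.0567.
        Two-sided p = 2*Phi(z) = 0.290646.
Step 6: alpha = 0.1. fail to reject H0.

W+ = 10.5, W- = 25.5, W = min = 10.5, p = 0.290646, fail to reject H0.


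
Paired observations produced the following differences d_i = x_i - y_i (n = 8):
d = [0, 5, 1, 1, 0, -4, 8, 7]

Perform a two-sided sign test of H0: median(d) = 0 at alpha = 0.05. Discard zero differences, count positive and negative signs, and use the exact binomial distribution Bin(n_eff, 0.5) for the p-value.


Step 1: Discard zero differences. Original n = 8; n_eff = number of nonzero differences = 6.
Nonzero differences (with sign): +5, +1, +1, -4, +8, +7
Step 2: Count signs: positive = 5, negative = 1.
Step 3: Under H0: P(positive) = 0.5, so the number of positives S ~ Bin(6, 0.5).
Step 4: Two-sided exact p-value = sum of Bin(6,0.5) probabilities at or below the observed probability = 0.218750.
Step 5: alpha = 0.05. fail to reject H0.

n_eff = 6, pos = 5, neg = 1, p = 0.218750, fail to reject H0.


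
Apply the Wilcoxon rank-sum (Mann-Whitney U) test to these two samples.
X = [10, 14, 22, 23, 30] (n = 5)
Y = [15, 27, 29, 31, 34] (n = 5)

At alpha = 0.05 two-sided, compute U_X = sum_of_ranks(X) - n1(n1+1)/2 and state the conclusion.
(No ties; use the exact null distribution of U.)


Step 1: Combine and sort all 10 observations; assign midranks.
sorted (value, group): (10,X), (14,X), (15,Y), (22,X), (23,X), (27,Y), (29,Y), (30,X), (31,Y), (34,Y)
ranks: 10->1, 14->2, 15->3, 22->4, 23->5, 27->6, 29->7, 30->8, 31->9, 34->10
Step 2: Rank sum for X: R1 = 1 + 2 + 4 + 5 + 8 = 20.
Step 3: U_X = R1 - n1(n1+1)/2 = 20 - 5*6/2 = 20 - 15 = 5.
       U_Y = n1*n2 - U_X = 25 - 5 = 20.
Step 4: No ties, so the exact null distribution of U (based on enumerating the C(10,5) = 252 equally likely rank assignments) gives the two-sided p-value.
Step 5: p-value = 0.150794; compare to alpha = 0.05. fail to reject H0.

U_X = 5, p = 0.150794, fail to reject H0 at alpha = 0.05.


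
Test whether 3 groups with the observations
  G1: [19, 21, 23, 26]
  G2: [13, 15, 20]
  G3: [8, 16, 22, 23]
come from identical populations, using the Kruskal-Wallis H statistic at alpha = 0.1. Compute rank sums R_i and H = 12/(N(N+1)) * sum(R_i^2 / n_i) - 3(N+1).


Step 1: Combine all N = 11 observations and assign midranks.
sorted (value, group, rank): (8,G3,1), (13,G2,2), (15,G2,3), (16,G3,4), (19,G1,5), (20,G2,6), (21,G1,7), (22,G3,8), (23,G1,9.5), (23,G3,9.5), (26,G1,11)
Step 2: Sum ranks within each group.
R_1 = 32.5 (n_1 = 4)
R_2 = 11 (n_2 = 3)
R_3 = 22.5 (n_3 = 4)
Step 3: H = 12/(N(N+1)) * sum(R_i^2/n_i) - 3(N+1)
     = 12/(11*12) * (32.5^2/4 + 11^2/3 + 22.5^2/4) - 3*12
     = 0.090909 * 430.958 - 36
     = 3.178030.
Step 4: Ties present; correction factor C = 1 - 6/(11^3 - 11) = 0.995455. Corrected H = 3.178030 / 0.995455 = 3.192542.
Step 5: Under H0, H ~ chi^2(2); p-value = 0.202651.
Step 6: alpha = 0.1. fail to reject H0.

H = 3.1925, df = 2, p = 0.202651, fail to reject H0.


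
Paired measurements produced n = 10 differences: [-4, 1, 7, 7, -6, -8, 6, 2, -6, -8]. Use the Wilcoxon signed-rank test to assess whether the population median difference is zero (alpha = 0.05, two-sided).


Step 1: Drop any zero differences (none here) and take |d_i|.
|d| = [4, 1, 7, 7, 6, 8, 6, 2, 6, 8]
Step 2: Midrank |d_i| (ties get averaged ranks).
ranks: |4|->3, |1|->1, |7|->7.5, |7|->7.5, |6|->5, |8|->9.5, |6|->5, |2|->2, |6|->5, |8|->9.5
Step 3: Attach original signs; sum ranks with positive sign and with negative sign.
W+ = 1 + 7.5 + 7.5 + 5 + 2 = 23
W- = 3 + 5 + 9.5 + 5 + 9.5 = 32
(Check: W+ + W- = 55 should equal n(n+1)/2 = 55.)
Step 4: Test statistic W = min(W+, W-) = 23.
Step 5: Ties in |d|, so use the tie-corrected normal approximation.
        E[W] = n(n+1)/4 = 10*11/4 = 27.5.
        Tie groups: |d|=6 (t=3), |d|=7 (t=2), |d|=8 (t=2); sum(t^3 - t) = 36.
        Var[W] = n(n+1)(2n+1)/24 - sum(t^3-t)/48 = 2310/24 - 36/48 = 95.5.
        z = (W - E[W]) / sqrt(Var[W]) = (23 - 27.5) / 9.7724 = -0.4605.
        Two-sided p = 2*Phi(z) = 0.645172.
Step 6: alpha = 0.05. fail to reject H0.

W+ = 23, W- = 32, W = min = 23, p = 0.645172, fail to reject H0.


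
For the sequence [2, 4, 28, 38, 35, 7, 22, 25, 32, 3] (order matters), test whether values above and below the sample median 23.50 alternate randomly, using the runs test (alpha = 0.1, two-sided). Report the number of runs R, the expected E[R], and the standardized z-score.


Step 1: Compute median = 23.50; label A = above, B = below.
Labels in order: BBAAABBAAB  (n_A = 5, n_B = 5)
Step 2: Count runs R = 5.
Step 3: Under H0 (random ordering), E[R] = 2*n_A*n_B/(n_A+n_B) + 1 = 2*5*5/10 + 1 = 6.0000.
        Var[R] = 2*n_A*n_B*(2*n_A*n_B - n_A - n_B) / ((n_A+n_B)^2 * (n_A+n_B-1)) = 2000/900 = 2.2222.
        SD[R] = 1.4907.
Step 4: Continuity-corrected z = (R + 0.5 - E[R]) / SD[R] = (5 + 0.5 - 6.0000) / 1.4907 = -0.3354.
Step 5: Two-sided p-value via normal approximation = 2*(1 - Phi(|z|)) = 0.737316.
Step 6: alpha = 0.1. fail to reject H0.

R = 5, z = -0.3354, p = 0.737316, fail to reject H0.


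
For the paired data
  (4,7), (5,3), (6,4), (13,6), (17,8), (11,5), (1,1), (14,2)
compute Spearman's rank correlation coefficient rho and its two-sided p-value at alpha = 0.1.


Step 1: Rank x and y separately (midranks; no ties here).
rank(x): 4->2, 5->3, 6->4, 13->6, 17->8, 11->5, 1->1, 14->7
rank(y): 7->7, 3->3, 4->4, 6->6, 8->8, 5->5, 1->1, 2->2
Step 2: d_i = R_x(i) - R_y(i); compute d_i^2.
  (2-7)^2=25, (3-3)^2=0, (4-4)^2=0, (6-6)^2=0, (8-8)^2=0, (5-5)^2=0, (1-1)^2=0, (7-2)^2=25
sum(d^2) = 50.
Step 3: rho = 1 - 6*50 / (8*(8^2 - 1)) = 1 - 300/504 = 0.404762.
Step 4: Under H0, t = rho * sqrt((n-2)/(1-rho^2)) = 1.0842 ~ t(6).
Step 5: Two-sided p-value from the t-distribution with 6 df = 0.319889.
Step 6: alpha = 0.1. fail to reject H0.

rho = 0.4048, p = 0.319889, fail to reject H0 at alpha = 0.1.
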